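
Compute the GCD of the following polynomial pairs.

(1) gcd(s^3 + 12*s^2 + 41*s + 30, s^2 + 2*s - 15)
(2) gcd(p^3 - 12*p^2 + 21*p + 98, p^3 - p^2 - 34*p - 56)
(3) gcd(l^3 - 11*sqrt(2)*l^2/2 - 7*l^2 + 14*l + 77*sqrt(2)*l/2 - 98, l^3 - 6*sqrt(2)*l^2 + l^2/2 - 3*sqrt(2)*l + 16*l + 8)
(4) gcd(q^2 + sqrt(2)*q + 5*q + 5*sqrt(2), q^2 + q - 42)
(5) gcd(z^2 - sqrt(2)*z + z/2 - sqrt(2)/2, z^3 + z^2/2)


(1) = gcd((s + 1)*(s + 5)*(s + 6), (s - 3)*(s + 5)) = s + 5
(2) = gcd((p - 7)^2*(p + 2), (p - 7)*(p + 2)*(p + 4)) = p^2 - 5*p - 14
(3) = l - 2*sqrt(2)
(4) = gcd((q + 5)*(q + sqrt(2)), (q - 6)*(q + 7)) = 1
(5) = gcd((z + 1/2)*(z - sqrt(2)), z^2*(z + 1/2)) = z + 1/2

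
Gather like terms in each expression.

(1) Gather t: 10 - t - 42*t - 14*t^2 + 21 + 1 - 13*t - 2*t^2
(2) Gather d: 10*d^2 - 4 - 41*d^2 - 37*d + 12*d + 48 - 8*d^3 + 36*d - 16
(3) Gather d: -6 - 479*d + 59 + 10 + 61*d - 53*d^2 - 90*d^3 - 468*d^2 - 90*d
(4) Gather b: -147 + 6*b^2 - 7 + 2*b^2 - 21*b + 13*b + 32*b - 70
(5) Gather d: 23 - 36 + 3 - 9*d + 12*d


(1) = -16*t^2 - 56*t + 32
(2) = -8*d^3 - 31*d^2 + 11*d + 28
(3) = -90*d^3 - 521*d^2 - 508*d + 63
(4) = 8*b^2 + 24*b - 224
(5) = 3*d - 10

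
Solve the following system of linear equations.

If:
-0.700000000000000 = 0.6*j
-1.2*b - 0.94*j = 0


Then:
b = 0.91
j = -1.17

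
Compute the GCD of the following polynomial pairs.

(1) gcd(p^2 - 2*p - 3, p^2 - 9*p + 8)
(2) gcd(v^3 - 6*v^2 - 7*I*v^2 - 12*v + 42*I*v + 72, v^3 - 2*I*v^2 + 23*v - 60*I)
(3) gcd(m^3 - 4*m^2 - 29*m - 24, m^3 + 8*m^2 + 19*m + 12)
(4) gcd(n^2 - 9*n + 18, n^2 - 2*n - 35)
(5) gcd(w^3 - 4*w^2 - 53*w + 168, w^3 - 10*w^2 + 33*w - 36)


(1) = gcd((p - 3)*(p + 1), (p - 8)*(p - 1)) = 1
(2) = v^2 - 7*I*v - 12
(3) = m^2 + 4*m + 3
(4) = 1
(5) = w - 3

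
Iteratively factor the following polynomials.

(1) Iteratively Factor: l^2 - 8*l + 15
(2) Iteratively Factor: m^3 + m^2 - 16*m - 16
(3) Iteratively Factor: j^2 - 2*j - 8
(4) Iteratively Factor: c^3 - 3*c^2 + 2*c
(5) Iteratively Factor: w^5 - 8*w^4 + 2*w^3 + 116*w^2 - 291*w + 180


(1) = (l - 5)*(l - 3)
(2) = (m + 4)*(m^2 - 3*m - 4) = (m + 1)*(m + 4)*(m - 4)
(3) = (j + 2)*(j - 4)
(4) = (c)*(c^2 - 3*c + 2) = c*(c - 2)*(c - 1)
(5) = (w - 3)*(w^4 - 5*w^3 - 13*w^2 + 77*w - 60) = (w - 3)^2*(w^3 - 2*w^2 - 19*w + 20) = (w - 3)^2*(w + 4)*(w^2 - 6*w + 5) = (w - 5)*(w - 3)^2*(w + 4)*(w - 1)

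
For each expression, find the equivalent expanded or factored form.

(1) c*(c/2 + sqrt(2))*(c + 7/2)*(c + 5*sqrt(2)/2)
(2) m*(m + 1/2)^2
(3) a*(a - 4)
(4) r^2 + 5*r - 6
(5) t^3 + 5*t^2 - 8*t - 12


(1) = c^4/2 + 7*c^3/4 + 9*sqrt(2)*c^3/4 + 5*c^2 + 63*sqrt(2)*c^2/8 + 35*c/2
(2) = m^3 + m^2 + m/4
(3) = a^2 - 4*a
(4) = (r - 1)*(r + 6)
(5) = (t - 2)*(t + 1)*(t + 6)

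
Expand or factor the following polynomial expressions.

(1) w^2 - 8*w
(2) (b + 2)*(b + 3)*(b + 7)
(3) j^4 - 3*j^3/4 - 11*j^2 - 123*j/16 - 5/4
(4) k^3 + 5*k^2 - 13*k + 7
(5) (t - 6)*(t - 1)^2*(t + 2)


(1) = w*(w - 8)
(2) = b^3 + 12*b^2 + 41*b + 42
(3) = (j - 4)*(j + 1/4)*(j + 1/2)*(j + 5/2)
(4) = (k - 1)^2*(k + 7)
(5) = t^4 - 6*t^3 - 3*t^2 + 20*t - 12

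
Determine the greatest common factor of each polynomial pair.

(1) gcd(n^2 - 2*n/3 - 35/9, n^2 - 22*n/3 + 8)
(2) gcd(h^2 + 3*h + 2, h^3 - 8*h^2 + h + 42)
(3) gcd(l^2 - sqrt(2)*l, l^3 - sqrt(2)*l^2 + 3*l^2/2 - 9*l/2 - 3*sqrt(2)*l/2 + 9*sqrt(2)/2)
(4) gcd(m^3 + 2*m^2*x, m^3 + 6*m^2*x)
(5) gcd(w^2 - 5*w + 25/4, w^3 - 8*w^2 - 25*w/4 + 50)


(1) = 1
(2) = h + 2
(3) = gcd(l*(l - sqrt(2)), (l - 3/2)*(l + 3)*(l - sqrt(2))) = l - sqrt(2)
(4) = m^2
(5) = w - 5/2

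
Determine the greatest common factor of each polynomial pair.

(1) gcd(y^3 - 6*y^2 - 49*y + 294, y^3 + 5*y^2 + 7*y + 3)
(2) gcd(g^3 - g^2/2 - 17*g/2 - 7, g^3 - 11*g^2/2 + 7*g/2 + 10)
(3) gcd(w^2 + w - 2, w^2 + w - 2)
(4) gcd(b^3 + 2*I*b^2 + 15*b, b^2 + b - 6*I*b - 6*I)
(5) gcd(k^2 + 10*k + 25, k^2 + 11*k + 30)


(1) = 1
(2) = gcd((g - 7/2)*(g + 1)*(g + 2), (g - 4)*(g - 5/2)*(g + 1)) = g + 1
(3) = w^2 + w - 2
(4) = 1
(5) = k + 5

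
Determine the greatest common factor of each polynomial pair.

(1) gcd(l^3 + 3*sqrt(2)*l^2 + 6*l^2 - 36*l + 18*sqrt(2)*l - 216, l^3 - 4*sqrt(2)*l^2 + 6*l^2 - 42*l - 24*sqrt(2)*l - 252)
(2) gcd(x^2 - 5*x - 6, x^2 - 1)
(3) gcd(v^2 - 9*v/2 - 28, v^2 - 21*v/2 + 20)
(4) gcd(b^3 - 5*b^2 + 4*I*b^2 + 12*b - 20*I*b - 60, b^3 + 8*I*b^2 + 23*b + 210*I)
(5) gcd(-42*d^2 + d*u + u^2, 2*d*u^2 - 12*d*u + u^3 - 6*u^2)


(1) = gcd((l + 6)*(l - 3*sqrt(2))*(l + 6*sqrt(2)), (l + 6)*(l - 7*sqrt(2))*(l + 3*sqrt(2))) = l + 6
(2) = gcd((x - 6)*(x + 1), (x - 1)*(x + 1)) = x + 1
(3) = v - 8
(4) = b + 6*I
(5) = gcd((-6*d + u)*(7*d + u), u*(2*d + u)*(u - 6)) = 1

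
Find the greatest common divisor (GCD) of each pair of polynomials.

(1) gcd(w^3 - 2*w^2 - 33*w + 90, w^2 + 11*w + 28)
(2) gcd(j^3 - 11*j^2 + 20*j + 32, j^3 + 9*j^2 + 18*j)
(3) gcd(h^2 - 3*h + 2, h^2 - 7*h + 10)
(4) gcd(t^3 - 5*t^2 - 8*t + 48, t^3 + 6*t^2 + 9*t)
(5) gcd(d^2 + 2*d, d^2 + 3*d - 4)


(1) = 1
(2) = 1
(3) = h - 2
(4) = t + 3
(5) = 1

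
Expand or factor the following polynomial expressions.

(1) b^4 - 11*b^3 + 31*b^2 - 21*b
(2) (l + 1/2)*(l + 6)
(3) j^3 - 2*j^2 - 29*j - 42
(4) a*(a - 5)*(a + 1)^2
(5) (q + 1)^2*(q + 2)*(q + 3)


(1) = b*(b - 7)*(b - 3)*(b - 1)
(2) = l^2 + 13*l/2 + 3
(3) = (j - 7)*(j + 2)*(j + 3)
(4) = a^4 - 3*a^3 - 9*a^2 - 5*a
(5) = q^4 + 7*q^3 + 17*q^2 + 17*q + 6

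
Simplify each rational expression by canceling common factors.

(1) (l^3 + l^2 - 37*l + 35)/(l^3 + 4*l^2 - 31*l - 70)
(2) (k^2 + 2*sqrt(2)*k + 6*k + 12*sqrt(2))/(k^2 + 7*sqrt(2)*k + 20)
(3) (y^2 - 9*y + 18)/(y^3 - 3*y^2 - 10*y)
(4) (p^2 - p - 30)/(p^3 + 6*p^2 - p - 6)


(1) = (l - 1)/(l + 2)
(2) = (k + 6)/(k + 5*sqrt(2))
(3) = (y^2 - 9*y + 18)/(y^3 - 3*y^2 - 10*y)
(4) = (p^2 - p - 30)/(p^3 + 6*p^2 - p - 6)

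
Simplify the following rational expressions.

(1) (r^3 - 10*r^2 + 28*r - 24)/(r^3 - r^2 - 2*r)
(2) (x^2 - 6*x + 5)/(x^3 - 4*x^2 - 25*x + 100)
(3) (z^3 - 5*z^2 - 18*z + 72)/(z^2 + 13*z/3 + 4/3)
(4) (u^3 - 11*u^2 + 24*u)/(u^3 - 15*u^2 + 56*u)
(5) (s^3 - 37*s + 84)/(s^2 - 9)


(1) = (r^2 - 8*r + 12)/(r^2 + r)
(2) = (x - 1)/(x^2 + x - 20)
(3) = (3*z^2 - 27*z + 54)/(3*z + 1)
(4) = (u - 3)/(u - 7)
(5) = (s^2 + 3*s - 28)/(s + 3)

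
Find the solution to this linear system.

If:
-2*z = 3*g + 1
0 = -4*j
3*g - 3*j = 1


Then:
g = 1/3
j = 0
z = -1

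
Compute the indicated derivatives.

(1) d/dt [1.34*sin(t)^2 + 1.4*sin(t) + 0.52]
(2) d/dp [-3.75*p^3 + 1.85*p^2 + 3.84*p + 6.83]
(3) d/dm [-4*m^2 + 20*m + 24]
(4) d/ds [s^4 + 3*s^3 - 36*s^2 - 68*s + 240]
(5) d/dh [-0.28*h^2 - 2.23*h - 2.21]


(1) = (2.68*sin(t) + 1.4)*cos(t)
(2) = -11.25*p^2 + 3.7*p + 3.84
(3) = 20 - 8*m
(4) = 4*s^3 + 9*s^2 - 72*s - 68
(5) = -0.56*h - 2.23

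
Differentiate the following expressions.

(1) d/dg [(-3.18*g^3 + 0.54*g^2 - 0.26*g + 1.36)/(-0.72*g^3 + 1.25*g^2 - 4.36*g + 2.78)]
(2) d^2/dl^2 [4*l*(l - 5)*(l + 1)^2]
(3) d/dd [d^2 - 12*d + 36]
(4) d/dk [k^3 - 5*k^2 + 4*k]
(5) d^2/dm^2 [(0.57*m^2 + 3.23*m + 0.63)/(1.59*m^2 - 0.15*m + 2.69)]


(1) = (-3.5862*g^4 + 27.3552*g^3 - 25.613*g^2 - 0.3976*g + 5.2068)/(0.5184*g^6 - 1.8*g^5 + 7.8409*g^4 - 14.9032*g^3 + 25.9596*g^2 - 24.2416*g + 7.7284)
(2) = 48*l^2 - 72*l - 72
(3) = 2*d - 12
(4) = 3*k^2 - 10*k + 4
(5) = (16.603416*m^3 - 5.071464*m^2 - 83.791728*m + 5.494968)/(4.019679*m^6 - 1.137645*m^5 + 20.509092*m^4 - 3.852765*m^3 + 34.697772*m^2 - 3.256245*m + 19.465109)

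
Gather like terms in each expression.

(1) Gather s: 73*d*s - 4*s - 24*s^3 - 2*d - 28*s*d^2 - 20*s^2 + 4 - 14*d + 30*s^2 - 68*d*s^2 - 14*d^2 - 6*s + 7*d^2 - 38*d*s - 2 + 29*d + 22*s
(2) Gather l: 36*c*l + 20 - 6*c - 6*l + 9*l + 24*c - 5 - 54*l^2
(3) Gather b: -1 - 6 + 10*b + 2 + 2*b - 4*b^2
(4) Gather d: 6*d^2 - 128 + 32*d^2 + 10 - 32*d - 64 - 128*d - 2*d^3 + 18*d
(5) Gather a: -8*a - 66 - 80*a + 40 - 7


(1) = -7*d^2 + 13*d - 24*s^3 + s^2*(10 - 68*d) + s*(-28*d^2 + 35*d + 12) + 2
(2) = 18*c - 54*l^2 + l*(36*c + 3) + 15
(3) = -4*b^2 + 12*b - 5
(4) = -2*d^3 + 38*d^2 - 142*d - 182
(5) = -88*a - 33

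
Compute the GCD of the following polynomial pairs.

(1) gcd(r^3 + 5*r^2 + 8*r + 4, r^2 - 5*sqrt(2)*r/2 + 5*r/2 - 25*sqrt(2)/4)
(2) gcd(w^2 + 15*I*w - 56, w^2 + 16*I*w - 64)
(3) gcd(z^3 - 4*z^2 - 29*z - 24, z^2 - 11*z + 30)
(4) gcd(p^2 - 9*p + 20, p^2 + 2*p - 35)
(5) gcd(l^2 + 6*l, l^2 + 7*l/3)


(1) = 1
(2) = w + 8*I
(3) = gcd((z - 8)*(z + 1)*(z + 3), (z - 6)*(z - 5)) = 1
(4) = gcd((p - 5)*(p - 4), (p - 5)*(p + 7)) = p - 5
(5) = gcd(l*(l + 6), l*(l + 7/3)) = l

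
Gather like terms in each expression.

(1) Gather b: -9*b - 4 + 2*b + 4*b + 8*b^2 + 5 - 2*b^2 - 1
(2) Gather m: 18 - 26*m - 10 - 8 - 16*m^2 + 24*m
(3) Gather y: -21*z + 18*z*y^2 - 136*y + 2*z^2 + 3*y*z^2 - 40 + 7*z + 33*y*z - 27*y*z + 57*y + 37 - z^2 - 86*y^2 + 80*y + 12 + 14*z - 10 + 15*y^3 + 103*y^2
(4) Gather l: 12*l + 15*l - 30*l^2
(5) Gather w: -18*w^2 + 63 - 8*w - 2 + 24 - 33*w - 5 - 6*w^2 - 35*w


(1) = 6*b^2 - 3*b
(2) = -16*m^2 - 2*m
(3) = 15*y^3 + y^2*(18*z + 17) + y*(3*z^2 + 6*z + 1) + z^2 - 1
(4) = -30*l^2 + 27*l
(5) = -24*w^2 - 76*w + 80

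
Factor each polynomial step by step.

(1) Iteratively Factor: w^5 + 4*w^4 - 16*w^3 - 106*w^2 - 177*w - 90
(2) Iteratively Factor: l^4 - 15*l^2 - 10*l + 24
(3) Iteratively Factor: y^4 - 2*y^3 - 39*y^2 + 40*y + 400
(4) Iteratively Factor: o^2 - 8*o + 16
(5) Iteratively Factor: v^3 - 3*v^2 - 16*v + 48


(1) = (w + 2)*(w^4 + 2*w^3 - 20*w^2 - 66*w - 45) = (w + 2)*(w + 3)*(w^3 - w^2 - 17*w - 15) = (w - 5)*(w + 2)*(w + 3)*(w^2 + 4*w + 3) = (w - 5)*(w + 1)*(w + 2)*(w + 3)*(w + 3)
(2) = (l + 2)*(l^3 - 2*l^2 - 11*l + 12) = (l + 2)*(l + 3)*(l^2 - 5*l + 4) = (l - 4)*(l + 2)*(l + 3)*(l - 1)
(3) = (y + 4)*(y^3 - 6*y^2 - 15*y + 100) = (y - 5)*(y + 4)*(y^2 - y - 20) = (y - 5)^2*(y + 4)*(y + 4)
(4) = (o - 4)*(o - 4)
(5) = (v + 4)*(v^2 - 7*v + 12) = (v - 3)*(v + 4)*(v - 4)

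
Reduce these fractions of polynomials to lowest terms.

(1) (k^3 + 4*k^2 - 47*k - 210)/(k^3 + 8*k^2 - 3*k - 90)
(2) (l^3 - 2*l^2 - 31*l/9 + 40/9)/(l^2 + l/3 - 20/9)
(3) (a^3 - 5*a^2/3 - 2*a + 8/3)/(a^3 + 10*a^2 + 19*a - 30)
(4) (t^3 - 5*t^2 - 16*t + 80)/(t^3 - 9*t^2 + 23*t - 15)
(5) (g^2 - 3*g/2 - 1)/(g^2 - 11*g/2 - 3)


(1) = (k - 7)/(k - 3)
(2) = (3*l^2 - 11*l + 8)/(3*l - 4)
(3) = (3*a^2 - 2*a - 8)/(3*a^2 + 33*a + 90)
(4) = (t^2 - 16)/(t^2 - 4*t + 3)
(5) = (g - 2)/(g - 6)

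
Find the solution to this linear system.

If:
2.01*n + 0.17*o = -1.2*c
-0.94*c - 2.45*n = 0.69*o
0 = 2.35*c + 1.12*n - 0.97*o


Then:
c = 0.00
n = 0.00
o = 0.00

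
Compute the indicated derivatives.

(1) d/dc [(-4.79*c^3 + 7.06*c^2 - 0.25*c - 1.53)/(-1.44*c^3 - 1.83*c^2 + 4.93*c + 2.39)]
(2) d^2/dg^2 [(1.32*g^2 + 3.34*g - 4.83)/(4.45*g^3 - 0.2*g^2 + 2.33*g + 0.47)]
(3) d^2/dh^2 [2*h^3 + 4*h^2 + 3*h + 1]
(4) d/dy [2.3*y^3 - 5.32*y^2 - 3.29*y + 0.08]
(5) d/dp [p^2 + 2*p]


(1) = (18.9321*c^4 - 47.9494*c^3 - 6.6056*c^2 + 28.147*c + 6.9454)/(2.0736*c^6 + 5.2704*c^5 - 10.8495*c^4 - 24.927*c^3 + 15.5575*c^2 + 23.5654*c + 5.7121)
(2) = (52.2786*g^6 + 396.8421*g^5 - 1247.70702*g^4 - 37.63586*g^3 - 384.72117*g^2 + 76.00011*g - 60.083306)/(88.121125*g^9 - 11.8815*g^8 + 138.953475*g^7 + 15.471325*g^6 + 70.245615*g^5 + 26.03823*g^4 + 14.284232*g^3 + 7.522209*g^2 + 1.544091*g + 0.103823)
(3) = 12*h + 8
(4) = 6.9*y^2 - 10.64*y - 3.29
(5) = 2*p + 2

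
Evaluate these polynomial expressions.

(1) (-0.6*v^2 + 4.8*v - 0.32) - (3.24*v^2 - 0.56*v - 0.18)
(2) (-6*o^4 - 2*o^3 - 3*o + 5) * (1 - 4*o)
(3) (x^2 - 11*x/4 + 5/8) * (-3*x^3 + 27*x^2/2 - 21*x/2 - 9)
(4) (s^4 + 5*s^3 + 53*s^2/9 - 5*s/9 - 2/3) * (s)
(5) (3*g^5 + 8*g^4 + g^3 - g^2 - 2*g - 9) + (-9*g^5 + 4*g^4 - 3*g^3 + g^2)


(1) = -3.84*v^2 + 5.36*v - 0.14
(2) = 24*o^5 + 2*o^4 - 2*o^3 + 12*o^2 - 23*o + 5
(3) = -3*x^5 + 87*x^4/4 - 99*x^3/2 + 453*x^2/16 + 291*x/16 - 45/8
(4) = s^5 + 5*s^4 + 53*s^3/9 - 5*s^2/9 - 2*s/3
(5) = -6*g^5 + 12*g^4 - 2*g^3 - 2*g - 9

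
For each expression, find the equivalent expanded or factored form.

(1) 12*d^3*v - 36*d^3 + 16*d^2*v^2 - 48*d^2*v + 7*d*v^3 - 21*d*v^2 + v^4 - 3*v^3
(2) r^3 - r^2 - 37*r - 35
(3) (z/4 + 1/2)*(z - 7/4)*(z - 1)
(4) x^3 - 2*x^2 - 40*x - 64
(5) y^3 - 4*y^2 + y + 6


(1) = (2*d + v)^2*(3*d + v)*(v - 3)
(2) = (r - 7)*(r + 1)*(r + 5)
(3) = z^3/4 - 3*z^2/16 - 15*z/16 + 7/8
(4) = (x - 8)*(x + 2)*(x + 4)
(5) = (y - 3)*(y - 2)*(y + 1)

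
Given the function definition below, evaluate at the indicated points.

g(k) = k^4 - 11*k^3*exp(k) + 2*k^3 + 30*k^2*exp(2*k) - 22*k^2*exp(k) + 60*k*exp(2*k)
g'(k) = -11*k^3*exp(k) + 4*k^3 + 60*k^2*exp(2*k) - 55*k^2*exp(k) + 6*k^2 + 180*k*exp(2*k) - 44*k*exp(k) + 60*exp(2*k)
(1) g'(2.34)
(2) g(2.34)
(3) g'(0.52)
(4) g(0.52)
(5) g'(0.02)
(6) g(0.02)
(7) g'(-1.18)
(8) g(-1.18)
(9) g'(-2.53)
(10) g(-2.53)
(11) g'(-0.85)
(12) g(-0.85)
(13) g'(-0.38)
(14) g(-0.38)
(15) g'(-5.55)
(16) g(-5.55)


(1) = 81691.02
(2) = 30175.99
(3) = 416.55
(4) = 98.97
(5) = 65.30
(6) = 1.25
(7) = -6.74
(8) = -7.95
(9) = -31.43
(10) = 11.81
(11) = -5.30
(12) = -9.97
(13) = 7.19
(14) = -10.49
(15) = -497.31
(16) = 611.57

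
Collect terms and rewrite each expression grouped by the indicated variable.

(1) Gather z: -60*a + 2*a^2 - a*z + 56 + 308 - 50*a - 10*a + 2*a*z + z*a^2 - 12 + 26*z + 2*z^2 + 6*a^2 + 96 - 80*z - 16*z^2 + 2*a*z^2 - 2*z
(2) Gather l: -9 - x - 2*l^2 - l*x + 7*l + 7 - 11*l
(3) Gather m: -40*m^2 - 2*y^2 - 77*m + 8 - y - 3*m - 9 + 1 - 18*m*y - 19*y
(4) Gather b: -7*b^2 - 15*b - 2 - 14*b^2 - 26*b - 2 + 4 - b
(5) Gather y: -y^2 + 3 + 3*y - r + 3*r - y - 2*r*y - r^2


(1) = 8*a^2 - 120*a + z^2*(2*a - 14) + z*(a^2 + a - 56) + 448
(2) = -2*l^2 + l*(-x - 4) - x - 2
(3) = -40*m^2 + m*(-18*y - 80) - 2*y^2 - 20*y
(4) = -21*b^2 - 42*b
(5) = -r^2 + 2*r - y^2 + y*(2 - 2*r) + 3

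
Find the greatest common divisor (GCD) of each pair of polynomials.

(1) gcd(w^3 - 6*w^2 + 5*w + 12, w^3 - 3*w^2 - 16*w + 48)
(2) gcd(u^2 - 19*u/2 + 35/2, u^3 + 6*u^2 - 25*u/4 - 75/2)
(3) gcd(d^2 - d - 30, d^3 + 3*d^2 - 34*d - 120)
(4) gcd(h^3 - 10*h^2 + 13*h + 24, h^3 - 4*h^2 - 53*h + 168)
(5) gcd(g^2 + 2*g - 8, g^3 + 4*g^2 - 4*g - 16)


(1) = w^2 - 7*w + 12
(2) = gcd((u - 7)*(u - 5/2), (u - 5/2)*(u + 5/2)*(u + 6)) = u - 5/2
(3) = d^2 - d - 30
(4) = gcd((h - 8)*(h - 3)*(h + 1), (h - 8)*(h - 3)*(h + 7)) = h^2 - 11*h + 24
(5) = gcd((g - 2)*(g + 4), (g - 2)*(g + 2)*(g + 4)) = g^2 + 2*g - 8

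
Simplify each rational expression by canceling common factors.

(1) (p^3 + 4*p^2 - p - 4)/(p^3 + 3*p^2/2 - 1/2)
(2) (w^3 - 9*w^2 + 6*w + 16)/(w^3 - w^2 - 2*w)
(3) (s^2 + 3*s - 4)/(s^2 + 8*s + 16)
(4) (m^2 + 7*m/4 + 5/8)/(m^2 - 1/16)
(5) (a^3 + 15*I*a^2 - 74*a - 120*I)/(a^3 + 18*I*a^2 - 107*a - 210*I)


(1) = (2*p^2 + 6*p - 8)/(2*p^2 + p - 1)
(2) = (w - 8)/w
(3) = (s - 1)/(s + 4)
(4) = (16*m^2 + 28*m + 10)/(16*m^2 - 1)
(5) = (a + 4*I)/(a + 7*I)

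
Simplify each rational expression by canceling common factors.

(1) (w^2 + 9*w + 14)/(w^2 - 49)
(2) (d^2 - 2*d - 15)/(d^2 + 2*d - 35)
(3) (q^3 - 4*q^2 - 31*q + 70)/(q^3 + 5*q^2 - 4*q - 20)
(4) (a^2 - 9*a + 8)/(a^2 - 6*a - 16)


(1) = (w + 2)/(w - 7)
(2) = (d + 3)/(d + 7)
(3) = (q - 7)/(q + 2)
(4) = (a - 1)/(a + 2)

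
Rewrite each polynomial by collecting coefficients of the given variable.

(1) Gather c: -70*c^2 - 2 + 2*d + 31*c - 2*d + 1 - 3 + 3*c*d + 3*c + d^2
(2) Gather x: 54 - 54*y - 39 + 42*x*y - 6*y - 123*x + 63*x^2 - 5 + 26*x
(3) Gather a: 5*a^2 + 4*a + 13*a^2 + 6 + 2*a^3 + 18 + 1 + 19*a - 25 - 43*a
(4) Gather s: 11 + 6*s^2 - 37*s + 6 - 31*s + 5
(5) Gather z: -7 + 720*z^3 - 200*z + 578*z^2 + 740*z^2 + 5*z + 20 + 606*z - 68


(1) = -70*c^2 + c*(3*d + 34) + d^2 - 4
(2) = 63*x^2 + x*(42*y - 97) - 60*y + 10
(3) = 2*a^3 + 18*a^2 - 20*a
(4) = 6*s^2 - 68*s + 22
(5) = 720*z^3 + 1318*z^2 + 411*z - 55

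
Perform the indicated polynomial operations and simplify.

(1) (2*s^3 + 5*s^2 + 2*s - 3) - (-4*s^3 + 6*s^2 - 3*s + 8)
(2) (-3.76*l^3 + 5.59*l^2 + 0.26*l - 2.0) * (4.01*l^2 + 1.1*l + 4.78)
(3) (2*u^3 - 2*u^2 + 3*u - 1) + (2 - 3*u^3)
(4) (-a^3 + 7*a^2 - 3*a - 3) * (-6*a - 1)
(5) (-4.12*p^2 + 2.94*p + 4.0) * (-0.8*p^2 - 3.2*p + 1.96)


(1) = 6*s^3 - s^2 + 5*s - 11
(2) = -15.0776*l^5 + 18.2799*l^4 - 10.7812*l^3 + 18.9862*l^2 - 0.9572*l - 9.56
(3) = -u^3 - 2*u^2 + 3*u + 1
(4) = 6*a^4 - 41*a^3 + 11*a^2 + 21*a + 3
(5) = 3.296*p^4 + 10.832*p^3 - 20.6832*p^2 - 7.0376*p + 7.84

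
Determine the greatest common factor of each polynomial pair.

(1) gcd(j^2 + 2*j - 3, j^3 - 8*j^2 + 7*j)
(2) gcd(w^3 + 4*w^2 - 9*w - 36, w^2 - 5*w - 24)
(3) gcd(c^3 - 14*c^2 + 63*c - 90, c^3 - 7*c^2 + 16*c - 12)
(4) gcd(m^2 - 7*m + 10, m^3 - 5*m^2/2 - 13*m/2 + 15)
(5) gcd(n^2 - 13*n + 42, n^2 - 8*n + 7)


(1) = j - 1
(2) = w + 3
(3) = c - 3
(4) = m - 2
(5) = gcd((n - 7)*(n - 6), (n - 7)*(n - 1)) = n - 7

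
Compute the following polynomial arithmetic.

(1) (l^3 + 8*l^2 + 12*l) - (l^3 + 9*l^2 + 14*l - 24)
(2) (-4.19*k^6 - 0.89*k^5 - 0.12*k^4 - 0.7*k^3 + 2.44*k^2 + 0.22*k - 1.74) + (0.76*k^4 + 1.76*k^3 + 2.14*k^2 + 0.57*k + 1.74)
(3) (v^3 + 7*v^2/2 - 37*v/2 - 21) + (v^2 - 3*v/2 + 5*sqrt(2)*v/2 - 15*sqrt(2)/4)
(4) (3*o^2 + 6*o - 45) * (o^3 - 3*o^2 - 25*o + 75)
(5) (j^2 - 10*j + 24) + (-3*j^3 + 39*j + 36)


(1) = -l^2 - 2*l + 24
(2) = -4.19*k^6 - 0.89*k^5 + 0.64*k^4 + 1.06*k^3 + 4.58*k^2 + 0.79*k
(3) = v^3 + 9*v^2/2 - 20*v + 5*sqrt(2)*v/2 - 21 - 15*sqrt(2)/4
(4) = 3*o^5 - 3*o^4 - 138*o^3 + 210*o^2 + 1575*o - 3375
(5) = -3*j^3 + j^2 + 29*j + 60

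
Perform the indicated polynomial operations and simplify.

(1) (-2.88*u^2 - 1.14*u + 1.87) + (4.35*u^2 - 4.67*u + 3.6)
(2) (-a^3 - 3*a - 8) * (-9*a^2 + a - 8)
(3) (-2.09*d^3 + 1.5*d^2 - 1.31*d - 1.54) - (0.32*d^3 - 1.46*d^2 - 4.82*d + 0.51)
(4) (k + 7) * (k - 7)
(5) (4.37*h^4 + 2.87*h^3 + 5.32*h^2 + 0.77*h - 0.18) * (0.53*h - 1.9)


(1) = 1.47*u^2 - 5.81*u + 5.47
(2) = 9*a^5 - a^4 + 35*a^3 + 69*a^2 + 16*a + 64
(3) = -2.41*d^3 + 2.96*d^2 + 3.51*d - 2.05
(4) = k^2 - 49
(5) = 2.3161*h^5 - 6.7819*h^4 - 2.6334*h^3 - 9.6999*h^2 - 1.5584*h + 0.342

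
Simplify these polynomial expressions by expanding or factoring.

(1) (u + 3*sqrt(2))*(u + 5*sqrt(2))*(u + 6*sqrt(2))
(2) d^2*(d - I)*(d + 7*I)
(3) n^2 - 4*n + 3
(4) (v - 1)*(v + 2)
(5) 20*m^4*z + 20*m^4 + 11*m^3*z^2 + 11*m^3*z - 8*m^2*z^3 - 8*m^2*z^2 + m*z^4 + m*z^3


(1) = u^3 + 14*sqrt(2)*u^2 + 126*u + 180*sqrt(2)
(2) = d^4 + 6*I*d^3 + 7*d^2
(3) = (n - 3)*(n - 1)
(4) = v^2 + v - 2
(5) = (-5*m + z)*(-4*m + z)*(m + z)*(m*z + m)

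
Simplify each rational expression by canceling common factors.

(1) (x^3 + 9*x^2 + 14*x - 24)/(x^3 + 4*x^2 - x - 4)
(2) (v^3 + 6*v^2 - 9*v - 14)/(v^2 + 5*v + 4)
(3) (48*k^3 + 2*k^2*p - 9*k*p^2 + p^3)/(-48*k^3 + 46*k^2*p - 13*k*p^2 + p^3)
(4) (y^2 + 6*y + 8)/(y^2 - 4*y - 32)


(1) = (x + 6)/(x + 1)
(2) = (v^2 + 5*v - 14)/(v + 4)
(3) = (2*k + p)/(-2*k + p)
(4) = (y + 2)/(y - 8)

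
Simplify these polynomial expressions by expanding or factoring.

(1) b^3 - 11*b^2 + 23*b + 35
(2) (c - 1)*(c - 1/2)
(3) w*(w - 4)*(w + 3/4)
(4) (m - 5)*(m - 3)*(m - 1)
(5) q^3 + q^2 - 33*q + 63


(1) = (b - 7)*(b - 5)*(b + 1)
(2) = c^2 - 3*c/2 + 1/2
(3) = w^3 - 13*w^2/4 - 3*w
(4) = m^3 - 9*m^2 + 23*m - 15
(5) = (q - 3)^2*(q + 7)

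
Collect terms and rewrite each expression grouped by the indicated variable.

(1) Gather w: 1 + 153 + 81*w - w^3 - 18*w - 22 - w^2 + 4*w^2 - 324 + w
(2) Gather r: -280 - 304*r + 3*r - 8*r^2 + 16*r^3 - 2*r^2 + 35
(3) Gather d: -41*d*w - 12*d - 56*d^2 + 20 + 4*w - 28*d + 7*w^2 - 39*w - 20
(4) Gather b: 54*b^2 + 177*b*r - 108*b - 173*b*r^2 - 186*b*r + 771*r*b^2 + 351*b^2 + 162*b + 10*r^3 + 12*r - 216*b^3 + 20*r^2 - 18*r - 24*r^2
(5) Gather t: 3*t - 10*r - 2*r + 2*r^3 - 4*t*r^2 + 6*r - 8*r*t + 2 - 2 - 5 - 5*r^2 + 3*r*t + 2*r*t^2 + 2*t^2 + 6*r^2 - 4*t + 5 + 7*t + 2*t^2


(1) = -w^3 + 3*w^2 + 64*w - 192
(2) = 16*r^3 - 10*r^2 - 301*r - 245
(3) = -56*d^2 + d*(-41*w - 40) + 7*w^2 - 35*w
(4) = -216*b^3 + b^2*(771*r + 405) + b*(-173*r^2 - 9*r + 54) + 10*r^3 - 4*r^2 - 6*r
(5) = 2*r^3 + r^2 - 6*r + t^2*(2*r + 4) + t*(-4*r^2 - 5*r + 6)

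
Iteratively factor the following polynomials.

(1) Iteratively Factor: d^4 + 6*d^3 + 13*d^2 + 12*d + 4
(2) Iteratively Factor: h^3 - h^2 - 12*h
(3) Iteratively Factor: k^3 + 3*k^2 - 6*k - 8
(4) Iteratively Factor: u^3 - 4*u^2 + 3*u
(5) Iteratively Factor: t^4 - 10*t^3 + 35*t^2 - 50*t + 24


(1) = (d + 1)*(d^3 + 5*d^2 + 8*d + 4) = (d + 1)*(d + 2)*(d^2 + 3*d + 2) = (d + 1)^2*(d + 2)*(d + 2)
(2) = (h - 4)*(h^2 + 3*h) = (h - 4)*(h + 3)*(h)
(3) = (k - 2)*(k^2 + 5*k + 4) = (k - 2)*(k + 1)*(k + 4)
(4) = (u)*(u^2 - 4*u + 3) = u*(u - 3)*(u - 1)
(5) = (t - 1)*(t^3 - 9*t^2 + 26*t - 24) = (t - 3)*(t - 1)*(t^2 - 6*t + 8) = (t - 4)*(t - 3)*(t - 1)*(t - 2)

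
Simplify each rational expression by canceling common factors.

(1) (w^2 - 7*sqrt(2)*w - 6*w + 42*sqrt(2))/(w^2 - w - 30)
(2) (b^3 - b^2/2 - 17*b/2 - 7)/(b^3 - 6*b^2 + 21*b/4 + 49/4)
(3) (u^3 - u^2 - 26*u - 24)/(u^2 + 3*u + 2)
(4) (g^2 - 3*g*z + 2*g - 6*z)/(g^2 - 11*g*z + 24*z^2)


(1) = (w - 7*sqrt(2))/(w + 5)
(2) = (2*b + 4)/(2*b - 7)
(3) = (u^2 - 2*u - 24)/(u + 2)
(4) = (-g - 2)/(-g + 8*z)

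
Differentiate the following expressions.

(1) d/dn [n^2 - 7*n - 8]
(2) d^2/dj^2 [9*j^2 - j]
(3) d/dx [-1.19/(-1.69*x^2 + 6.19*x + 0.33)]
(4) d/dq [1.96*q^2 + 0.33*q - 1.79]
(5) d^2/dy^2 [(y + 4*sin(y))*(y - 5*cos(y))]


(1) = 2*n - 7
(2) = 18
(3) = (7.3661 - 4.0222*x)/(-1.69*x^2 + 6.19*x + 0.33)^2
(4) = 3.92*q + 0.33
(5) = -4*y*sin(y) + 5*y*cos(y) + 10*sin(y) + 40*sin(2*y) + 8*cos(y) + 2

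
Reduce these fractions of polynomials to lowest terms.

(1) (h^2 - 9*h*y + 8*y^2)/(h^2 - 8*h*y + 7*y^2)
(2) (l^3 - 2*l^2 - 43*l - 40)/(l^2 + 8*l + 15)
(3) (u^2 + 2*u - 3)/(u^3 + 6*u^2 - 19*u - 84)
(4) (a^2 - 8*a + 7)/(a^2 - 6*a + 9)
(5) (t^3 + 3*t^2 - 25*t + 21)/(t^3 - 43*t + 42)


(1) = (-h + 8*y)/(-h + 7*y)
(2) = (l^2 - 7*l - 8)/(l + 3)
(3) = (u - 1)/(u^2 + 3*u - 28)
(4) = (a^2 - 8*a + 7)/(a^2 - 6*a + 9)
(5) = (t - 3)/(t - 6)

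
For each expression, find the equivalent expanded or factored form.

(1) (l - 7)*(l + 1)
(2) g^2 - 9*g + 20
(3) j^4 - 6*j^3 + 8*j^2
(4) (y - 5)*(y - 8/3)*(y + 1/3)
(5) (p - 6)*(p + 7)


(1) = l^2 - 6*l - 7
(2) = (g - 5)*(g - 4)
(3) = j^2*(j - 4)*(j - 2)
(4) = y^3 - 22*y^2/3 + 97*y/9 + 40/9
(5) = p^2 + p - 42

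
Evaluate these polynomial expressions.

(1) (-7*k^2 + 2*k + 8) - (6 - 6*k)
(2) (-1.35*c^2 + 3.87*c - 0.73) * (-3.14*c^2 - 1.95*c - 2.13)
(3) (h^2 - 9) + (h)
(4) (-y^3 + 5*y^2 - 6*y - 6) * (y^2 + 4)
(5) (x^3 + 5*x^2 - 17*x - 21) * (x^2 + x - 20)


(1) = -7*k^2 + 8*k + 2
(2) = 4.239*c^4 - 9.5193*c^3 - 2.3788*c^2 - 6.8196*c + 1.5549
(3) = h^2 + h - 9
(4) = -y^5 + 5*y^4 - 10*y^3 + 14*y^2 - 24*y - 24
(5) = x^5 + 6*x^4 - 32*x^3 - 138*x^2 + 319*x + 420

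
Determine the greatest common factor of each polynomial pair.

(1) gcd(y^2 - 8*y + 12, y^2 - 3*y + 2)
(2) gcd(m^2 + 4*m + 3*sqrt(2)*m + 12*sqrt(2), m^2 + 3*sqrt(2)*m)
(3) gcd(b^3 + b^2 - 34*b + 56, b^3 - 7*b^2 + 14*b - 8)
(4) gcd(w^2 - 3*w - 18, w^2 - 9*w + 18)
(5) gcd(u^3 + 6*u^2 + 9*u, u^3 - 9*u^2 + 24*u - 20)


(1) = y - 2
(2) = gcd((m + 4)*(m + 3*sqrt(2)), m*(m + 3*sqrt(2))) = m + 3*sqrt(2)
(3) = b^2 - 6*b + 8
(4) = w - 6
(5) = gcd(u*(u + 3)^2, (u - 5)*(u - 2)^2) = 1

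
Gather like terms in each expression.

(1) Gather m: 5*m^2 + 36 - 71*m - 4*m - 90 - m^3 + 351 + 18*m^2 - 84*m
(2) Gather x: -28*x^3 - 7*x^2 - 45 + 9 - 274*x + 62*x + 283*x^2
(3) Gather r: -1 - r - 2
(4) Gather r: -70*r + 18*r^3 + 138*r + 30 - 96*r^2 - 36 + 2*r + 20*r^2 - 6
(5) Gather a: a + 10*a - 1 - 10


(1) = -m^3 + 23*m^2 - 159*m + 297
(2) = -28*x^3 + 276*x^2 - 212*x - 36
(3) = -r - 3
(4) = 18*r^3 - 76*r^2 + 70*r - 12
(5) = 11*a - 11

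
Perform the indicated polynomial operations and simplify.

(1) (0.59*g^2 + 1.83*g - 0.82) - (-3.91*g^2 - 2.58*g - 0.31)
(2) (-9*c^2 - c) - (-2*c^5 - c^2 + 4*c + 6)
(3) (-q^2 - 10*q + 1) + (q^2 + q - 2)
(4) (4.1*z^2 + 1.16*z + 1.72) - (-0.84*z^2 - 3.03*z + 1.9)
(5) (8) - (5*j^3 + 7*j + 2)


(1) = 4.5*g^2 + 4.41*g - 0.51
(2) = 2*c^5 - 8*c^2 - 5*c - 6
(3) = -9*q - 1
(4) = 4.94*z^2 + 4.19*z - 0.18
(5) = -5*j^3 - 7*j + 6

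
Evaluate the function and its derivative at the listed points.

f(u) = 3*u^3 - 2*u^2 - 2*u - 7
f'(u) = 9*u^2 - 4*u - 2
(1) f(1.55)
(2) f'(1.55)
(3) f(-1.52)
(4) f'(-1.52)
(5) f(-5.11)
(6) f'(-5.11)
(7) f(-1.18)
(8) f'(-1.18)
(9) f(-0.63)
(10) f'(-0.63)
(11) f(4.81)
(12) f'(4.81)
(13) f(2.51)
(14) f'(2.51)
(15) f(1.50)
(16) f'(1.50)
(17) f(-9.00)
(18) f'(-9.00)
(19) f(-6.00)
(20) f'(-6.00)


(1) = -3.73
(2) = 13.42
(3) = -19.12
(4) = 24.87
(5) = -449.30
(6) = 253.45
(7) = -12.35
(8) = 15.25
(9) = -7.28
(10) = 4.09
(11) = 270.96
(12) = 186.98
(13) = 22.82
(14) = 44.66
(15) = -4.38
(16) = 12.25
(17) = -2338.00
(18) = 763.00
(19) = -715.00
(20) = 346.00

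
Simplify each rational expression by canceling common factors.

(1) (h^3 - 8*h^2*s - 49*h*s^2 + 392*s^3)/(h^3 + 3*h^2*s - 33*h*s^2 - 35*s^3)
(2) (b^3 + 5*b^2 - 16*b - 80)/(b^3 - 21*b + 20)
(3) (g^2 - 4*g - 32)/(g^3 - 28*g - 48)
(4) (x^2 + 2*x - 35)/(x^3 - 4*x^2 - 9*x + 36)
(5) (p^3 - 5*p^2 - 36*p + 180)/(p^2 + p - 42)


(1) = (-h^2 + 15*h*s - 56*s^2)/(-h^2 + 4*h*s + 5*s^2)
(2) = (b + 4)/(b - 1)
(3) = (g - 8)/(g^2 - 4*g - 12)
(4) = (x^2 + 2*x - 35)/(x^3 - 4*x^2 - 9*x + 36)
(5) = (p^2 + p - 30)/(p + 7)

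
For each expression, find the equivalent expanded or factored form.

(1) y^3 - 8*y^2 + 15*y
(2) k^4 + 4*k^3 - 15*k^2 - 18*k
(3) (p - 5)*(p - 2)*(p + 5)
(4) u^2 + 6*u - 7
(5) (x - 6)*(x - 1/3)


(1) = y*(y - 5)*(y - 3)
(2) = k*(k - 3)*(k + 1)*(k + 6)
(3) = p^3 - 2*p^2 - 25*p + 50
(4) = (u - 1)*(u + 7)
(5) = x^2 - 19*x/3 + 2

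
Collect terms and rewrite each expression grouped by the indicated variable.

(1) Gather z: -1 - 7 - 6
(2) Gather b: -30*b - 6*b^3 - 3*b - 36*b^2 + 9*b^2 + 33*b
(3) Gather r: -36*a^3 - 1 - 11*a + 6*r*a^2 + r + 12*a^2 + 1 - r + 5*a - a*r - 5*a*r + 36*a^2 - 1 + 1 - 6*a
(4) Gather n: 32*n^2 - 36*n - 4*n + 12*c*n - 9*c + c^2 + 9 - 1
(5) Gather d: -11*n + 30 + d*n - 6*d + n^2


(1) = -14
(2) = -6*b^3 - 27*b^2
(3) = -36*a^3 + 48*a^2 - 12*a + r*(6*a^2 - 6*a)
(4) = c^2 - 9*c + 32*n^2 + n*(12*c - 40) + 8
(5) = d*(n - 6) + n^2 - 11*n + 30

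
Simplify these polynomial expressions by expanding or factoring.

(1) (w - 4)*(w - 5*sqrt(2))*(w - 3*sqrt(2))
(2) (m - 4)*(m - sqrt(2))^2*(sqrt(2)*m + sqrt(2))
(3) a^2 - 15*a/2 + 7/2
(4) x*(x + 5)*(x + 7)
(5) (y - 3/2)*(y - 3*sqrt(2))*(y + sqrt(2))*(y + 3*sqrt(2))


(1) = w^3 - 8*sqrt(2)*w^2 - 4*w^2 + 30*w + 32*sqrt(2)*w - 120
(2) = sqrt(2)*m^4 - 3*sqrt(2)*m^3 - 4*m^3 - 2*sqrt(2)*m^2 + 12*m^2 - 6*sqrt(2)*m + 16*m - 8*sqrt(2)
(3) = (a - 7)*(a - 1/2)
(4) = x^3 + 12*x^2 + 35*x
(5) = y^4 - 3*y^3/2 + sqrt(2)*y^3 - 18*y^2 - 3*sqrt(2)*y^2/2 - 18*sqrt(2)*y + 27*y + 27*sqrt(2)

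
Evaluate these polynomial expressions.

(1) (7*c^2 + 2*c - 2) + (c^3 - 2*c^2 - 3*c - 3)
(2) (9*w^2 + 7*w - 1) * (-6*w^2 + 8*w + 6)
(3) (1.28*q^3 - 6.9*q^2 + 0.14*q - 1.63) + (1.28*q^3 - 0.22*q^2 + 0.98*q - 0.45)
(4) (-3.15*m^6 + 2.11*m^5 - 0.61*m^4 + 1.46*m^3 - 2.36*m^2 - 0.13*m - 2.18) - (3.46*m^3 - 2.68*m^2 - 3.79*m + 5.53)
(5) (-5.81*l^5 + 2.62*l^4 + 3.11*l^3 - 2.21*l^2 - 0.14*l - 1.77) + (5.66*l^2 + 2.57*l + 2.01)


(1) = c^3 + 5*c^2 - c - 5
(2) = -54*w^4 + 30*w^3 + 116*w^2 + 34*w - 6
(3) = 2.56*q^3 - 7.12*q^2 + 1.12*q - 2.08
(4) = -3.15*m^6 + 2.11*m^5 - 0.61*m^4 - 2.0*m^3 + 0.32*m^2 + 3.66*m - 7.71
(5) = -5.81*l^5 + 2.62*l^4 + 3.11*l^3 + 3.45*l^2 + 2.43*l + 0.24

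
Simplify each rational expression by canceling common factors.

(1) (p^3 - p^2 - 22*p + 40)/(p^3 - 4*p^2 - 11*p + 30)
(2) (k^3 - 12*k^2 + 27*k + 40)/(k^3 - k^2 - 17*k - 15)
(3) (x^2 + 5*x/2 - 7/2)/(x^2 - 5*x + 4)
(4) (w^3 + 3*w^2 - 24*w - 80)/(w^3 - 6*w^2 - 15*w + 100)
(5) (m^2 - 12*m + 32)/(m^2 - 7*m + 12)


(1) = (p^2 + p - 20)/(p^2 - 2*p - 15)
(2) = (k - 8)/(k + 3)
(3) = (2*x + 7)/(2*x - 8)
(4) = (w + 4)/(w - 5)
(5) = (m - 8)/(m - 3)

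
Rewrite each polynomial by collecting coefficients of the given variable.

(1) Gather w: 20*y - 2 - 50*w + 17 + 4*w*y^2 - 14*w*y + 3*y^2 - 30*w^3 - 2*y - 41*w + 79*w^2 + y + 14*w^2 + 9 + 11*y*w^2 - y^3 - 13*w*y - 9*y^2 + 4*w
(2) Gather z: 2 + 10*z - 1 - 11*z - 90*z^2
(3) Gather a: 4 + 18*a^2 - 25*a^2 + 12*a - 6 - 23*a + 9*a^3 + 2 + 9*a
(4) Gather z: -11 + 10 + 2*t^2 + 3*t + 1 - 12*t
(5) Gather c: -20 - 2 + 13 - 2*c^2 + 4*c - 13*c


(1) = -30*w^3 + w^2*(11*y + 93) + w*(4*y^2 - 27*y - 87) - y^3 - 6*y^2 + 19*y + 24
(2) = -90*z^2 - z + 1
(3) = 9*a^3 - 7*a^2 - 2*a
(4) = 2*t^2 - 9*t
(5) = -2*c^2 - 9*c - 9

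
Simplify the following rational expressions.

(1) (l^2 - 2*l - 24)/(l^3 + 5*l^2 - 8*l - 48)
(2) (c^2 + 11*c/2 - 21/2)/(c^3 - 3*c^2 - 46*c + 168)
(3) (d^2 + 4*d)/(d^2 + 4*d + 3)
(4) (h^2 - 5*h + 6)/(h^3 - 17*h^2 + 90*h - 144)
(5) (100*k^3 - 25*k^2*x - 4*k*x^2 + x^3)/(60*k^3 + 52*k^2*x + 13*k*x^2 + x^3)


(1) = (l - 6)/(l^2 + l - 12)
(2) = (2*c - 3)/(2*c^2 - 20*c + 48)
(3) = (d^2 + 4*d)/(d^2 + 4*d + 3)
(4) = (h - 2)/(h^2 - 14*h + 48)
(5) = (20*k^2 - 9*k*x + x^2)/(12*k^2 + 8*k*x + x^2)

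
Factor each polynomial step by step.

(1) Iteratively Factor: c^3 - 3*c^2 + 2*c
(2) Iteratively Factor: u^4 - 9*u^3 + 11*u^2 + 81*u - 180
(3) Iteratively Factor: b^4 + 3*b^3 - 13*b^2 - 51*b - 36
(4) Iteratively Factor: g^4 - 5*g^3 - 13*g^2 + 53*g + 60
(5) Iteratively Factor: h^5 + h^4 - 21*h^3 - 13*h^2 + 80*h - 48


(1) = (c - 1)*(c^2 - 2*c) = c*(c - 1)*(c - 2)
(2) = (u + 3)*(u^3 - 12*u^2 + 47*u - 60) = (u - 4)*(u + 3)*(u^2 - 8*u + 15) = (u - 4)*(u - 3)*(u + 3)*(u - 5)
(3) = (b + 3)*(b^3 - 13*b - 12) = (b - 4)*(b + 3)*(b^2 + 4*b + 3) = (b - 4)*(b + 1)*(b + 3)*(b + 3)
(4) = (g - 4)*(g^3 - g^2 - 17*g - 15) = (g - 4)*(g + 3)*(g^2 - 4*g - 5) = (g - 5)*(g - 4)*(g + 3)*(g + 1)
(5) = (h + 3)*(h^4 - 2*h^3 - 15*h^2 + 32*h - 16) = (h - 4)*(h + 3)*(h^3 + 2*h^2 - 7*h + 4) = (h - 4)*(h - 1)*(h + 3)*(h^2 + 3*h - 4) = (h - 4)*(h - 1)^2*(h + 3)*(h + 4)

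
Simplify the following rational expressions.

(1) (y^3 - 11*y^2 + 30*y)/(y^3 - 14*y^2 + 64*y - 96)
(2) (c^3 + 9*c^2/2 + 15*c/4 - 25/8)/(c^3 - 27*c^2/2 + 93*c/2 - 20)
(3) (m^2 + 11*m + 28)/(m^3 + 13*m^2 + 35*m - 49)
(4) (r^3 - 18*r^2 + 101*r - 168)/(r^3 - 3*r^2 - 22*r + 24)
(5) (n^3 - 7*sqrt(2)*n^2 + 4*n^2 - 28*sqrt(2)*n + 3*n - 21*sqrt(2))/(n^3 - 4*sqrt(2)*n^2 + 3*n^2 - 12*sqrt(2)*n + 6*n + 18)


(1) = (y^2 - 5*y)/(y^2 - 8*y + 16)
(2) = (4*c^2 + 20*c + 25)/(4*c^2 - 52*c + 160)
(3) = (m + 4)/(m^2 + 6*m - 7)
(4) = (r^3 - 18*r^2 + 101*r - 168)/(r^3 - 3*r^2 - 22*r + 24)
(5) = (n^2 + n*(1 - 7*sqrt(2)) - 7*sqrt(2))/(n^2 - 4*sqrt(2)*n + 6)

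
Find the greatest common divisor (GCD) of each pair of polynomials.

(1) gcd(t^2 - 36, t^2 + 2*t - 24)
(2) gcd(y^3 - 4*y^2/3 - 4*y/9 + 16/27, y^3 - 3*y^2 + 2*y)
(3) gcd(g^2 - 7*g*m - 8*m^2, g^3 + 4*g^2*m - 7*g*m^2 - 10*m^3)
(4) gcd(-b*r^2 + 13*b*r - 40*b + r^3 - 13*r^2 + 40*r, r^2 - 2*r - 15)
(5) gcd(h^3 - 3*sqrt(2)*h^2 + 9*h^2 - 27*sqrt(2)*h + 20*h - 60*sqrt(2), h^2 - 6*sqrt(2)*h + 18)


(1) = gcd((t - 6)*(t + 6), (t - 4)*(t + 6)) = t + 6
(2) = 1
(3) = g + m
(4) = gcd((-b + r)*(r - 8)*(r - 5), (r - 5)*(r + 3)) = r - 5
(5) = gcd((h + 4)*(h + 5)*(h - 3*sqrt(2)), (h - 3*sqrt(2))^2) = h - 3*sqrt(2)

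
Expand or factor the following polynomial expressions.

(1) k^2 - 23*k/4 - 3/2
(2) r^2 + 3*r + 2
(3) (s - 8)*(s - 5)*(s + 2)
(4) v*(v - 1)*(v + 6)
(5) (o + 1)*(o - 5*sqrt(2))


(1) = (k - 6)*(k + 1/4)
(2) = (r + 1)*(r + 2)
(3) = s^3 - 11*s^2 + 14*s + 80
(4) = v^3 + 5*v^2 - 6*v
(5) = o^2 - 5*sqrt(2)*o + o - 5*sqrt(2)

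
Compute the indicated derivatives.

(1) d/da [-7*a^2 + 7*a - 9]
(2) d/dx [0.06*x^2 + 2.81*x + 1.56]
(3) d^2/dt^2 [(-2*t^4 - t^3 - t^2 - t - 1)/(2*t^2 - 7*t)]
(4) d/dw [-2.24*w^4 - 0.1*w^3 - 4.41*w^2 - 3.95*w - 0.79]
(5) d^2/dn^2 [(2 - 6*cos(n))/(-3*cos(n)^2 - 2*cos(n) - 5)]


(1) = 7 - 14*a
(2) = 0.12*x + 2.81
(3) = 2*(-8*t^6 + 84*t^5 - 294*t^4 - 67*t^3 - 12*t^2 + 42*t - 49)/(t^3*(8*t^3 - 84*t^2 + 294*t - 343))
(4) = -8.96*w^3 - 0.3*w^2 - 8.82*w - 3.95
(5) = 2*(54*(1 - cos(n)^2)^2 - 27*cos(n)^5 + 342*cos(n)^3 + 28*cos(n)^2 - 391*cos(n) - 92)/(3*cos(n)^2 + 2*cos(n) + 5)^3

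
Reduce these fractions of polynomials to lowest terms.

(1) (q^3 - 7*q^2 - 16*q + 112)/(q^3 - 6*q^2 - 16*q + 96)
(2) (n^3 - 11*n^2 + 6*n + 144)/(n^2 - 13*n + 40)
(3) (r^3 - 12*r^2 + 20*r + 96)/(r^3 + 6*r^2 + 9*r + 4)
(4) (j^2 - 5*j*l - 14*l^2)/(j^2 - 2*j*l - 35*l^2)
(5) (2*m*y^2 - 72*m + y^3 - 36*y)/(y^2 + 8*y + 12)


(1) = (q - 7)/(q - 6)
(2) = (n^2 - 3*n - 18)/(n - 5)
(3) = (r^3 - 12*r^2 + 20*r + 96)/(r^3 + 6*r^2 + 9*r + 4)
(4) = (j + 2*l)/(j + 5*l)
(5) = (2*m*y - 12*m + y^2 - 6*y)/(y + 2)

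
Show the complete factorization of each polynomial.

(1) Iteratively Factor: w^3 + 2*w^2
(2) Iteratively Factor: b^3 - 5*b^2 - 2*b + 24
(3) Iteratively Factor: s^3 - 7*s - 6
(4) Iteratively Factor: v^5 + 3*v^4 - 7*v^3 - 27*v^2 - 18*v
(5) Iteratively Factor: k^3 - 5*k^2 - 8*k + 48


(1) = (w + 2)*(w^2) = w*(w + 2)*(w)
(2) = (b + 2)*(b^2 - 7*b + 12) = (b - 4)*(b + 2)*(b - 3)
(3) = (s - 3)*(s^2 + 3*s + 2) = (s - 3)*(s + 2)*(s + 1)
(4) = (v + 3)*(v^4 - 7*v^2 - 6*v) = (v + 1)*(v + 3)*(v^3 - v^2 - 6*v) = (v + 1)*(v + 2)*(v + 3)*(v^2 - 3*v) = (v - 3)*(v + 1)*(v + 2)*(v + 3)*(v)
(5) = (k - 4)*(k^2 - k - 12) = (k - 4)^2*(k + 3)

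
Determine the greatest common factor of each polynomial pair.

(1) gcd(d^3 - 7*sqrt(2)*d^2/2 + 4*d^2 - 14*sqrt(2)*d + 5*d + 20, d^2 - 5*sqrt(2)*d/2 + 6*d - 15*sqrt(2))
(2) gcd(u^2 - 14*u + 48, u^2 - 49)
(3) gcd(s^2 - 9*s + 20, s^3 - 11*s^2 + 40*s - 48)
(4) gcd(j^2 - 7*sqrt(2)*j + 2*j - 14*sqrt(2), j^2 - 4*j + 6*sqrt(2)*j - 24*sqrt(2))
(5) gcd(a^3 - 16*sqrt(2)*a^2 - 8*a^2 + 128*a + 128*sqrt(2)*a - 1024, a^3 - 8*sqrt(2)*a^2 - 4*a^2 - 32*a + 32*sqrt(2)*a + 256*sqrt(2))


(1) = gcd((d + 4)*(d - 5*sqrt(2)/2)*(d - sqrt(2)), (d + 6)*(d - 5*sqrt(2)/2)) = d - 5*sqrt(2)/2
(2) = gcd((u - 8)*(u - 6), (u - 7)*(u + 7)) = 1
(3) = gcd((s - 5)*(s - 4), (s - 4)^2*(s - 3)) = s - 4
(4) = 1
(5) = a^2 + a*(-8*sqrt(2) - 8) + 64*sqrt(2)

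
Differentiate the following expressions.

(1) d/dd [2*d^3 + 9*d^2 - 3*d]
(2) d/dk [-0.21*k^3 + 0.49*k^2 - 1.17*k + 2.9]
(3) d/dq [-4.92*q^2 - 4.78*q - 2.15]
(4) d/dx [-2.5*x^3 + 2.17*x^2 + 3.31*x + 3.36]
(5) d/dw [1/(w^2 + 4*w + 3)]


(1) = 6*d^2 + 18*d - 3
(2) = -0.63*k^2 + 0.98*k - 1.17
(3) = -9.84*q - 4.78
(4) = -7.5*x^2 + 4.34*x + 3.31
(5) = 2*(-w - 2)/(w^2 + 4*w + 3)^2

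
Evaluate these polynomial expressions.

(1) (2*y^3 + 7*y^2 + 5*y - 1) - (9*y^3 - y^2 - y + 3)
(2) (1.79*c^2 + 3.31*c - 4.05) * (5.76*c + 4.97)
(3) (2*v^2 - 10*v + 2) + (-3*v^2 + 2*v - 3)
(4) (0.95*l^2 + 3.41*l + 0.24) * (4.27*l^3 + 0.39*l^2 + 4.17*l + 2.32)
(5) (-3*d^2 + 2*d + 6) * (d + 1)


(1) = -7*y^3 + 8*y^2 + 6*y - 4
(2) = 10.3104*c^3 + 27.9619*c^2 - 6.8773*c - 20.1285
(3) = -v^2 - 8*v - 1
(4) = 4.0565*l^5 + 14.9312*l^4 + 6.3162*l^3 + 16.5173*l^2 + 8.912*l + 0.5568
(5) = -3*d^3 - d^2 + 8*d + 6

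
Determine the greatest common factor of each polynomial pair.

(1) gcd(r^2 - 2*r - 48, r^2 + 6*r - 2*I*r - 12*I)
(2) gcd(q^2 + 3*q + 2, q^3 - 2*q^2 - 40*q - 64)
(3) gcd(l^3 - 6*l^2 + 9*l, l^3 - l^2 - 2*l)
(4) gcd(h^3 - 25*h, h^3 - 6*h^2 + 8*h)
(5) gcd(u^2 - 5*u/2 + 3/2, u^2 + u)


(1) = gcd((r - 8)*(r + 6), (r + 6)*(r - 2*I)) = r + 6
(2) = q + 2
(3) = l
(4) = h
(5) = 1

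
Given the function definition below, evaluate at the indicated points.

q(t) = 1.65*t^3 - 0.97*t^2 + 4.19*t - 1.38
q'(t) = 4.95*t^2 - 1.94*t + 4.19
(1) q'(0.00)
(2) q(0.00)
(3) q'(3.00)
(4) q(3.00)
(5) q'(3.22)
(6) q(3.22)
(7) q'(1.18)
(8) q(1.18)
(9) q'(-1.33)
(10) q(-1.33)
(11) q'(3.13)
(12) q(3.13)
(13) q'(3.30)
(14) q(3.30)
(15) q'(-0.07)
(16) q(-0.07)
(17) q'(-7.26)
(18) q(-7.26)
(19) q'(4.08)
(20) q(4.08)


(1) = 4.19
(2) = -1.38
(3) = 42.92
(4) = 47.01
(5) = 49.27
(6) = 57.14
(7) = 8.79
(8) = 4.92
(9) = 15.53
(10) = -12.55
(11) = 46.61
(12) = 52.83
(13) = 51.69
(14) = 61.18
(15) = 4.35
(16) = -1.68
(17) = 279.18
(18) = -714.31
(19) = 78.67
(20) = 111.63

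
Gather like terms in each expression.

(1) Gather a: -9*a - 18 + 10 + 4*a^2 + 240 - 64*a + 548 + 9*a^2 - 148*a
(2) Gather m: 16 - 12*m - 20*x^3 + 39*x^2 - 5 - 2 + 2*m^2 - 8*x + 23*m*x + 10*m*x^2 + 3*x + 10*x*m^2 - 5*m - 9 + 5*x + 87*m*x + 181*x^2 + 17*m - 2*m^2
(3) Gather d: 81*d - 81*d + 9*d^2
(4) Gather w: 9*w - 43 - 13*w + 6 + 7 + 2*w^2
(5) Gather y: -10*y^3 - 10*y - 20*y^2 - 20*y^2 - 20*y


(1) = 13*a^2 - 221*a + 780
(2) = 10*m^2*x + m*(10*x^2 + 110*x) - 20*x^3 + 220*x^2
(3) = 9*d^2
(4) = 2*w^2 - 4*w - 30
(5) = -10*y^3 - 40*y^2 - 30*y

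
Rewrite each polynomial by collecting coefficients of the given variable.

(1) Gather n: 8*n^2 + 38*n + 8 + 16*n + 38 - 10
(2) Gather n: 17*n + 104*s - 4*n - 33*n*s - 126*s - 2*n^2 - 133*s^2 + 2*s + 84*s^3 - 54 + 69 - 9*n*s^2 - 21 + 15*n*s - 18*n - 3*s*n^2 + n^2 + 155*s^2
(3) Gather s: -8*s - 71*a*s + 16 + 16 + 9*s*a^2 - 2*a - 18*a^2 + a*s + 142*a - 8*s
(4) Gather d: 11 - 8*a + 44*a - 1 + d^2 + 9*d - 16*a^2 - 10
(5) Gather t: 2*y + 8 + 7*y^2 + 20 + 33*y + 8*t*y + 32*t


(1) = 8*n^2 + 54*n + 36
(2) = n^2*(-3*s - 1) + n*(-9*s^2 - 18*s - 5) + 84*s^3 + 22*s^2 - 20*s - 6
(3) = -18*a^2 + 140*a + s*(9*a^2 - 70*a - 16) + 32
(4) = -16*a^2 + 36*a + d^2 + 9*d
(5) = t*(8*y + 32) + 7*y^2 + 35*y + 28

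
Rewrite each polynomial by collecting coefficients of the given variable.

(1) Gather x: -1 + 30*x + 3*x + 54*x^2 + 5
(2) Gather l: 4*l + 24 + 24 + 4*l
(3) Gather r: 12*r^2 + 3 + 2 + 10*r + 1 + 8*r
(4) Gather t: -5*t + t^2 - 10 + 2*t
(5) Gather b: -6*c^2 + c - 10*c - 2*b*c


(1) = 54*x^2 + 33*x + 4
(2) = 8*l + 48
(3) = 12*r^2 + 18*r + 6
(4) = t^2 - 3*t - 10
(5) = -2*b*c - 6*c^2 - 9*c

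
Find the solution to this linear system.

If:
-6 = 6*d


Then:
d = -1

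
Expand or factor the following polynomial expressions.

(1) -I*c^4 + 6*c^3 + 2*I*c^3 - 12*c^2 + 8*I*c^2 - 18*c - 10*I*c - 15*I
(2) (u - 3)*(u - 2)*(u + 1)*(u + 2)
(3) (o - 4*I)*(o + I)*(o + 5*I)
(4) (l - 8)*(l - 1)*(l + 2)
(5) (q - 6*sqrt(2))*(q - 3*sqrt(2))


(1) = (c - 3)*(c + 1)*(c + 5*I)*(-I*c + 1)
(2) = u^4 - 2*u^3 - 7*u^2 + 8*u + 12
(3) = o^3 + 2*I*o^2 + 19*o + 20*I
(4) = l^3 - 7*l^2 - 10*l + 16
(5) = q^2 - 9*sqrt(2)*q + 36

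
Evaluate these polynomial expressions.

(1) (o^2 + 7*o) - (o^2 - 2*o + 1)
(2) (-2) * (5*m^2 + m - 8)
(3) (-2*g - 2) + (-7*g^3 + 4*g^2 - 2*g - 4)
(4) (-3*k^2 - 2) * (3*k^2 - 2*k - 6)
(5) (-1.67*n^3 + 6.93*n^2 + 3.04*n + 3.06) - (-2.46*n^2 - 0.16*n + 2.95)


(1) = 9*o - 1
(2) = -10*m^2 - 2*m + 16
(3) = -7*g^3 + 4*g^2 - 4*g - 6
(4) = -9*k^4 + 6*k^3 + 12*k^2 + 4*k + 12
(5) = -1.67*n^3 + 9.39*n^2 + 3.2*n + 0.11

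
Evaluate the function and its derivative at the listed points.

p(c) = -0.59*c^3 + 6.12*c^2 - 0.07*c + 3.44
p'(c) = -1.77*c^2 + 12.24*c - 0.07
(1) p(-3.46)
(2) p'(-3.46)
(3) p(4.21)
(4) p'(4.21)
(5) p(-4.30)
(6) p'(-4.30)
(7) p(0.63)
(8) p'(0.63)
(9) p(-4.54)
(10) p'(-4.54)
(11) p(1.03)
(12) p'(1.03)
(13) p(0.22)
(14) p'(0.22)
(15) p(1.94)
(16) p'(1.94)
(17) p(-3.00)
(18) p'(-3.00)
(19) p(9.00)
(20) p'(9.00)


(1) = 101.39
(2) = -63.61
(3) = 67.59
(4) = 20.09
(5) = 163.81
(6) = -85.43
(7) = 5.68
(8) = 6.94
(9) = 185.11
(10) = -92.12
(11) = 9.22
(12) = 10.66
(13) = 3.71
(14) = 2.54
(15) = 22.03
(16) = 17.01
(17) = 74.66
(18) = -52.72
(19) = 68.42
(20) = -33.28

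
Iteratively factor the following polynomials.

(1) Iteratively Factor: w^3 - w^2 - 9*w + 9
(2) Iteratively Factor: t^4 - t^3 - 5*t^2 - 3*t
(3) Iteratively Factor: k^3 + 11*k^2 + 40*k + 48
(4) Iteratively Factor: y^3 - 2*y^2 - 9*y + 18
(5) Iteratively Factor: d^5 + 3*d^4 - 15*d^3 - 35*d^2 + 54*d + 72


(1) = (w - 1)*(w^2 - 9) = (w - 1)*(w + 3)*(w - 3)
(2) = (t - 3)*(t^3 + 2*t^2 + t) = (t - 3)*(t + 1)*(t^2 + t) = (t - 3)*(t + 1)^2*(t)
(3) = (k + 3)*(k^2 + 8*k + 16) = (k + 3)*(k + 4)*(k + 4)
(4) = (y - 3)*(y^2 + y - 6) = (y - 3)*(y + 3)*(y - 2)
(5) = (d + 3)*(d^4 - 15*d^2 + 10*d + 24) = (d + 3)*(d + 4)*(d^3 - 4*d^2 + d + 6) = (d - 2)*(d + 3)*(d + 4)*(d^2 - 2*d - 3) = (d - 2)*(d + 1)*(d + 3)*(d + 4)*(d - 3)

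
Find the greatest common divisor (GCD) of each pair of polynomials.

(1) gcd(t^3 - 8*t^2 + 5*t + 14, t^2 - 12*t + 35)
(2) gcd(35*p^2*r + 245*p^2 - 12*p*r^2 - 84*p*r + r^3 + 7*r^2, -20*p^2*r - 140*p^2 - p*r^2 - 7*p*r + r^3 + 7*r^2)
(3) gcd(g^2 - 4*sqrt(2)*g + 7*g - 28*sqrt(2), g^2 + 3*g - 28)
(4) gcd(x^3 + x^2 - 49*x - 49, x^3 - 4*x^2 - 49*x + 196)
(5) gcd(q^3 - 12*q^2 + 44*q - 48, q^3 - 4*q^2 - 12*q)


(1) = gcd((t - 7)*(t - 2)*(t + 1), (t - 7)*(t - 5)) = t - 7
(2) = gcd((-7*p + r)*(-5*p + r)*(r + 7), (-5*p + r)*(4*p + r)*(r + 7)) = 5*p*r + 35*p - r^2 - 7*r
(3) = g + 7
(4) = x^2 - 49
(5) = gcd((q - 6)*(q - 4)*(q - 2), q*(q - 6)*(q + 2)) = q - 6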